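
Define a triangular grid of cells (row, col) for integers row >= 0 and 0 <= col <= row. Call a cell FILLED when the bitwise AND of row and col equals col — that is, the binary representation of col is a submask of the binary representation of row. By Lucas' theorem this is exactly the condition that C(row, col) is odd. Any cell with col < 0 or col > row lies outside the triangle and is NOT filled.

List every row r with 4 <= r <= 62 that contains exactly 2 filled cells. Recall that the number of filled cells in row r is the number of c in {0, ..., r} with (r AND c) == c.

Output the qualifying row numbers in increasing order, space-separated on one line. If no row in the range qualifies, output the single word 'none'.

Row r has 2^popcount(r) filled cells, so we need popcount(r) = log2(2) = 1.
Scan r = 4..62 and keep those with exactly 1 one-bits:
r=4=100 popcount=1 -> KEEP
r=5=101 popcount=2 -> skip
r=6=110 popcount=2 -> skip
r=7=111 popcount=3 -> skip
r=8=1000 popcount=1 -> KEEP
r=9=1001 popcount=2 -> skip
r=10=1010 popcount=2 -> skip
r=11=1011 popcount=3 -> skip
r=12=1100 popcount=2 -> skip
r=13=1101 popcount=3 -> skip
r=14=1110 popcount=3 -> skip
r=15=1111 popcount=4 -> skip
r=16=10000 popcount=1 -> KEEP
r=17=10001 popcount=2 -> skip
r=18=10010 popcount=2 -> skip
r=19=10011 popcount=3 -> skip
r=20=10100 popcount=2 -> skip
r=21=10101 popcount=3 -> skip
r=22=10110 popcount=3 -> skip
r=23=10111 popcount=4 -> skip
r=24=11000 popcount=2 -> skip
r=25=11001 popcount=3 -> skip
r=26=11010 popcount=3 -> skip
r=27=11011 popcount=4 -> skip
r=28=11100 popcount=3 -> skip
r=29=11101 popcount=4 -> skip
r=30=11110 popcount=4 -> skip
r=31=11111 popcount=5 -> skip
r=32=100000 popcount=1 -> KEEP
r=33=100001 popcount=2 -> skip
r=34=100010 popcount=2 -> skip
r=35=100011 popcount=3 -> skip
r=36=100100 popcount=2 -> skip
r=37=100101 popcount=3 -> skip
r=38=100110 popcount=3 -> skip
r=39=100111 popcount=4 -> skip
r=40=101000 popcount=2 -> skip
r=41=101001 popcount=3 -> skip
r=42=101010 popcount=3 -> skip
r=43=101011 popcount=4 -> skip
r=44=101100 popcount=3 -> skip
r=45=101101 popcount=4 -> skip
r=46=101110 popcount=4 -> skip
r=47=101111 popcount=5 -> skip
r=48=110000 popcount=2 -> skip
r=49=110001 popcount=3 -> skip
r=50=110010 popcount=3 -> skip
r=51=110011 popcount=4 -> skip
r=52=110100 popcount=3 -> skip
r=53=110101 popcount=4 -> skip
r=54=110110 popcount=4 -> skip
r=55=110111 popcount=5 -> skip
r=56=111000 popcount=3 -> skip
r=57=111001 popcount=4 -> skip
r=58=111010 popcount=4 -> skip
r=59=111011 popcount=5 -> skip
r=60=111100 popcount=4 -> skip
r=61=111101 popcount=5 -> skip
r=62=111110 popcount=5 -> skip
Kept rows: 4 8 16 32

Answer: 4 8 16 32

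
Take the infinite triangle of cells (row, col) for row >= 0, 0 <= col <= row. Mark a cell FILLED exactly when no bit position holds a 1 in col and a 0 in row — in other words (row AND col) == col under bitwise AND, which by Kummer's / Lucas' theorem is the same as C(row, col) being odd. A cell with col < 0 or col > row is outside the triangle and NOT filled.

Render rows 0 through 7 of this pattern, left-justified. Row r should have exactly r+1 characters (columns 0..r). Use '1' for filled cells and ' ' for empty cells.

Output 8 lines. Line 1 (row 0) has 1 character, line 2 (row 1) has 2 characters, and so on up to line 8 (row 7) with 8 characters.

r0=0: 1
r1=1: 11
r2=10: 1 1
r3=11: 1111
r4=100: 1   1
r5=101: 11  11
r6=110: 1 1 1 1
r7=111: 11111111

Answer: 1
11
1 1
1111
1   1
11  11
1 1 1 1
11111111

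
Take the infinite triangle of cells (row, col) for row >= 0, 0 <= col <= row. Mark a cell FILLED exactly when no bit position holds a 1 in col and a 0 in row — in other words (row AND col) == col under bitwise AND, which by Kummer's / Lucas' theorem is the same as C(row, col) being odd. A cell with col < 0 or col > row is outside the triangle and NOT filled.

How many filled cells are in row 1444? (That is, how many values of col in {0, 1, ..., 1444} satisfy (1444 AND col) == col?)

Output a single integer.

Answer: 32

Derivation:
1444 in binary = 10110100100
popcount(1444) = number of 1-bits in 10110100100 = 5
A col c satisfies (1444 AND c) == c iff every set bit of c is also set in 1444; each of the 5 set bits of 1444 can independently be on or off in c.
count = 2^5 = 32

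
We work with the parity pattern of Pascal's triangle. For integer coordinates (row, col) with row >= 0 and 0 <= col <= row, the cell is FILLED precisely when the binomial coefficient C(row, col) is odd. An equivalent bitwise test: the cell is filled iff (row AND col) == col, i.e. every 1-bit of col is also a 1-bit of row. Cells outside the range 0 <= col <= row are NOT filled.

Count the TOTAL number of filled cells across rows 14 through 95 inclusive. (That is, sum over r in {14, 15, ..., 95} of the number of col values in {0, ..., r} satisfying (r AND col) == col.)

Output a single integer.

r14=1110 pc3: +8 =8
r15=1111 pc4: +16 =24
r16=10000 pc1: +2 =26
r17=10001 pc2: +4 =30
r18=10010 pc2: +4 =34
r19=10011 pc3: +8 =42
r20=10100 pc2: +4 =46
r21=10101 pc3: +8 =54
r22=10110 pc3: +8 =62
r23=10111 pc4: +16 =78
r24=11000 pc2: +4 =82
r25=11001 pc3: +8 =90
r26=11010 pc3: +8 =98
r27=11011 pc4: +16 =114
r28=11100 pc3: +8 =122
r29=11101 pc4: +16 =138
r30=11110 pc4: +16 =154
r31=11111 pc5: +32 =186
r32=100000 pc1: +2 =188
r33=100001 pc2: +4 =192
r34=100010 pc2: +4 =196
r35=100011 pc3: +8 =204
r36=100100 pc2: +4 =208
r37=100101 pc3: +8 =216
r38=100110 pc3: +8 =224
r39=100111 pc4: +16 =240
r40=101000 pc2: +4 =244
r41=101001 pc3: +8 =252
r42=101010 pc3: +8 =260
r43=101011 pc4: +16 =276
r44=101100 pc3: +8 =284
r45=101101 pc4: +16 =300
r46=101110 pc4: +16 =316
r47=101111 pc5: +32 =348
r48=110000 pc2: +4 =352
r49=110001 pc3: +8 =360
r50=110010 pc3: +8 =368
r51=110011 pc4: +16 =384
r52=110100 pc3: +8 =392
r53=110101 pc4: +16 =408
r54=110110 pc4: +16 =424
r55=110111 pc5: +32 =456
r56=111000 pc3: +8 =464
r57=111001 pc4: +16 =480
r58=111010 pc4: +16 =496
r59=111011 pc5: +32 =528
r60=111100 pc4: +16 =544
r61=111101 pc5: +32 =576
r62=111110 pc5: +32 =608
r63=111111 pc6: +64 =672
r64=1000000 pc1: +2 =674
r65=1000001 pc2: +4 =678
r66=1000010 pc2: +4 =682
r67=1000011 pc3: +8 =690
r68=1000100 pc2: +4 =694
r69=1000101 pc3: +8 =702
r70=1000110 pc3: +8 =710
r71=1000111 pc4: +16 =726
r72=1001000 pc2: +4 =730
r73=1001001 pc3: +8 =738
r74=1001010 pc3: +8 =746
r75=1001011 pc4: +16 =762
r76=1001100 pc3: +8 =770
r77=1001101 pc4: +16 =786
r78=1001110 pc4: +16 =802
r79=1001111 pc5: +32 =834
r80=1010000 pc2: +4 =838
r81=1010001 pc3: +8 =846
r82=1010010 pc3: +8 =854
r83=1010011 pc4: +16 =870
r84=1010100 pc3: +8 =878
r85=1010101 pc4: +16 =894
r86=1010110 pc4: +16 =910
r87=1010111 pc5: +32 =942
r88=1011000 pc3: +8 =950
r89=1011001 pc4: +16 =966
r90=1011010 pc4: +16 =982
r91=1011011 pc5: +32 =1014
r92=1011100 pc4: +16 =1030
r93=1011101 pc5: +32 =1062
r94=1011110 pc5: +32 =1094
r95=1011111 pc6: +64 =1158

Answer: 1158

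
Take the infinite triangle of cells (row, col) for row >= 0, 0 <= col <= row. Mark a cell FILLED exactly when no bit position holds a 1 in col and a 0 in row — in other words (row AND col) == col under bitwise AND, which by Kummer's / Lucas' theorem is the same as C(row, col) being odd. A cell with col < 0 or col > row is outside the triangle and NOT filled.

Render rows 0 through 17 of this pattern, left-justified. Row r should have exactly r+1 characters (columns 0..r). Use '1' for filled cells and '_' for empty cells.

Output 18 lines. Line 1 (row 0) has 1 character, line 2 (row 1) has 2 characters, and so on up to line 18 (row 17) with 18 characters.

r0=0: 1
r1=1: 11
r2=10: 1_1
r3=11: 1111
r4=100: 1___1
r5=101: 11__11
r6=110: 1_1_1_1
r7=111: 11111111
r8=1000: 1_______1
r9=1001: 11______11
r10=1010: 1_1_____1_1
r11=1011: 1111____1111
r12=1100: 1___1___1___1
r13=1101: 11__11__11__11
r14=1110: 1_1_1_1_1_1_1_1
r15=1111: 1111111111111111
r16=10000: 1_______________1
r17=10001: 11______________11

Answer: 1
11
1_1
1111
1___1
11__11
1_1_1_1
11111111
1_______1
11______11
1_1_____1_1
1111____1111
1___1___1___1
11__11__11__11
1_1_1_1_1_1_1_1
1111111111111111
1_______________1
11______________11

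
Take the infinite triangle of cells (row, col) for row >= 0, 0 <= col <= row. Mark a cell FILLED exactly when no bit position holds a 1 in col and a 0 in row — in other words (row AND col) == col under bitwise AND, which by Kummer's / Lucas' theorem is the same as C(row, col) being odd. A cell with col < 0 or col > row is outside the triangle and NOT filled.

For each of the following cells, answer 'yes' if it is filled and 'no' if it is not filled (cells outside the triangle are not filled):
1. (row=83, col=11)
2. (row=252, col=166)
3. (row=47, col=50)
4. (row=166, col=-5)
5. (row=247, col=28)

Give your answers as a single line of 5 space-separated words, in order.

(83,11): row=0b1010011, col=0b1011, row AND col = 0b11 = 3; 3 != 11 -> empty
(252,166): row=0b11111100, col=0b10100110, row AND col = 0b10100100 = 164; 164 != 166 -> empty
(47,50): col outside [0, 47] -> not filled
(166,-5): col outside [0, 166] -> not filled
(247,28): row=0b11110111, col=0b11100, row AND col = 0b10100 = 20; 20 != 28 -> empty

Answer: no no no no no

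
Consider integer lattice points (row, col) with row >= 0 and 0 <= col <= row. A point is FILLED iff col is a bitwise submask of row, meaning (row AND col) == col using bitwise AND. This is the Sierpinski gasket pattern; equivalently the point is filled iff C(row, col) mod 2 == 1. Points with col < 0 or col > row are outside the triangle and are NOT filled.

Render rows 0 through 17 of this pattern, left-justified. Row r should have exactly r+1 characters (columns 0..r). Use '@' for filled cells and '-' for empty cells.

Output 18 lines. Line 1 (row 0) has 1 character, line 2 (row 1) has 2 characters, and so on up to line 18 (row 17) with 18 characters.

r0=0: @
r1=1: @@
r2=10: @-@
r3=11: @@@@
r4=100: @---@
r5=101: @@--@@
r6=110: @-@-@-@
r7=111: @@@@@@@@
r8=1000: @-------@
r9=1001: @@------@@
r10=1010: @-@-----@-@
r11=1011: @@@@----@@@@
r12=1100: @---@---@---@
r13=1101: @@--@@--@@--@@
r14=1110: @-@-@-@-@-@-@-@
r15=1111: @@@@@@@@@@@@@@@@
r16=10000: @---------------@
r17=10001: @@--------------@@

Answer: @
@@
@-@
@@@@
@---@
@@--@@
@-@-@-@
@@@@@@@@
@-------@
@@------@@
@-@-----@-@
@@@@----@@@@
@---@---@---@
@@--@@--@@--@@
@-@-@-@-@-@-@-@
@@@@@@@@@@@@@@@@
@---------------@
@@--------------@@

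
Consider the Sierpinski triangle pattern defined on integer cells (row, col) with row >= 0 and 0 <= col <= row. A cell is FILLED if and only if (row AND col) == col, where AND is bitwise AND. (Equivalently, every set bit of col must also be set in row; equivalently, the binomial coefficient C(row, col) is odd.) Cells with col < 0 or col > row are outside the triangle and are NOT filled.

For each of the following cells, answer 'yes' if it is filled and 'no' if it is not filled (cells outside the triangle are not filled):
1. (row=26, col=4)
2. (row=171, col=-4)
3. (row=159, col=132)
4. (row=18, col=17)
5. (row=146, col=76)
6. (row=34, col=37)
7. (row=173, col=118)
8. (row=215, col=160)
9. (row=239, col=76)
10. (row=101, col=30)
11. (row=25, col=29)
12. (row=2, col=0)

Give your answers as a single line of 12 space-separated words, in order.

Answer: no no yes no no no no no yes no no yes

Derivation:
(26,4): row=0b11010, col=0b100, row AND col = 0b0 = 0; 0 != 4 -> empty
(171,-4): col outside [0, 171] -> not filled
(159,132): row=0b10011111, col=0b10000100, row AND col = 0b10000100 = 132; 132 == 132 -> filled
(18,17): row=0b10010, col=0b10001, row AND col = 0b10000 = 16; 16 != 17 -> empty
(146,76): row=0b10010010, col=0b1001100, row AND col = 0b0 = 0; 0 != 76 -> empty
(34,37): col outside [0, 34] -> not filled
(173,118): row=0b10101101, col=0b1110110, row AND col = 0b100100 = 36; 36 != 118 -> empty
(215,160): row=0b11010111, col=0b10100000, row AND col = 0b10000000 = 128; 128 != 160 -> empty
(239,76): row=0b11101111, col=0b1001100, row AND col = 0b1001100 = 76; 76 == 76 -> filled
(101,30): row=0b1100101, col=0b11110, row AND col = 0b100 = 4; 4 != 30 -> empty
(25,29): col outside [0, 25] -> not filled
(2,0): row=0b10, col=0b0, row AND col = 0b0 = 0; 0 == 0 -> filled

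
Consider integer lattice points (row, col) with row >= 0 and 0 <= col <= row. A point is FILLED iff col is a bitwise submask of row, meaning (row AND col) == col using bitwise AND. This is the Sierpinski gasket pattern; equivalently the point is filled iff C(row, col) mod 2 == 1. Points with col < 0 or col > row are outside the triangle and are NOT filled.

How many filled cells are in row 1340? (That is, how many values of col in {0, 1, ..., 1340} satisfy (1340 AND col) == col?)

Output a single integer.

Answer: 64

Derivation:
1340 in binary = 10100111100
popcount(1340) = number of 1-bits in 10100111100 = 6
A col c satisfies (1340 AND c) == c iff every set bit of c is also set in 1340; each of the 6 set bits of 1340 can independently be on or off in c.
count = 2^6 = 64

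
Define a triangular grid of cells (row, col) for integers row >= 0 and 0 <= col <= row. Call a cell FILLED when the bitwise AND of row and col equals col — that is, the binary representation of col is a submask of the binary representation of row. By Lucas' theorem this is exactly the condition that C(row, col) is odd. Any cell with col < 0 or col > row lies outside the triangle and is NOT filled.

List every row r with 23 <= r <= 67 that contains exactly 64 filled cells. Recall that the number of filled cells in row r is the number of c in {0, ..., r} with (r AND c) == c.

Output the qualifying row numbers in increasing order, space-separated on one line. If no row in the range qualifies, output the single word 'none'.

Answer: 63

Derivation:
Row r has 2^popcount(r) filled cells, so we need popcount(r) = log2(64) = 6.
Scan r = 23..67 and keep those with exactly 6 one-bits:
r=23=10111 popcount=4 -> skip
r=24=11000 popcount=2 -> skip
r=25=11001 popcount=3 -> skip
r=26=11010 popcount=3 -> skip
r=27=11011 popcount=4 -> skip
r=28=11100 popcount=3 -> skip
r=29=11101 popcount=4 -> skip
r=30=11110 popcount=4 -> skip
r=31=11111 popcount=5 -> skip
r=32=100000 popcount=1 -> skip
r=33=100001 popcount=2 -> skip
r=34=100010 popcount=2 -> skip
r=35=100011 popcount=3 -> skip
r=36=100100 popcount=2 -> skip
r=37=100101 popcount=3 -> skip
r=38=100110 popcount=3 -> skip
r=39=100111 popcount=4 -> skip
r=40=101000 popcount=2 -> skip
r=41=101001 popcount=3 -> skip
r=42=101010 popcount=3 -> skip
r=43=101011 popcount=4 -> skip
r=44=101100 popcount=3 -> skip
r=45=101101 popcount=4 -> skip
r=46=101110 popcount=4 -> skip
r=47=101111 popcount=5 -> skip
r=48=110000 popcount=2 -> skip
r=49=110001 popcount=3 -> skip
r=50=110010 popcount=3 -> skip
r=51=110011 popcount=4 -> skip
r=52=110100 popcount=3 -> skip
r=53=110101 popcount=4 -> skip
r=54=110110 popcount=4 -> skip
r=55=110111 popcount=5 -> skip
r=56=111000 popcount=3 -> skip
r=57=111001 popcount=4 -> skip
r=58=111010 popcount=4 -> skip
r=59=111011 popcount=5 -> skip
r=60=111100 popcount=4 -> skip
r=61=111101 popcount=5 -> skip
r=62=111110 popcount=5 -> skip
r=63=111111 popcount=6 -> KEEP
r=64=1000000 popcount=1 -> skip
r=65=1000001 popcount=2 -> skip
r=66=1000010 popcount=2 -> skip
r=67=1000011 popcount=3 -> skip
Kept rows: 63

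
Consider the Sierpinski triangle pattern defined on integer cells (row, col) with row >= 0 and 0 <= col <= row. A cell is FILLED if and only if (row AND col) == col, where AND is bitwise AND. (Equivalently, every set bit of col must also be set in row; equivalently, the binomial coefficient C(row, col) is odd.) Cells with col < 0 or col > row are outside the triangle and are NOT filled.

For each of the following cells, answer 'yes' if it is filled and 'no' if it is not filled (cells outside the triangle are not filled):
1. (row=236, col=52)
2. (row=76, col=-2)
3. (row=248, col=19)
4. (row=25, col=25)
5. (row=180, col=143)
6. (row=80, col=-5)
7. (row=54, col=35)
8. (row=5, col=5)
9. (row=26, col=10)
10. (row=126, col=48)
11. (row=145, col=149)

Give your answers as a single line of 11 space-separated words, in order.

(236,52): row=0b11101100, col=0b110100, row AND col = 0b100100 = 36; 36 != 52 -> empty
(76,-2): col outside [0, 76] -> not filled
(248,19): row=0b11111000, col=0b10011, row AND col = 0b10000 = 16; 16 != 19 -> empty
(25,25): row=0b11001, col=0b11001, row AND col = 0b11001 = 25; 25 == 25 -> filled
(180,143): row=0b10110100, col=0b10001111, row AND col = 0b10000100 = 132; 132 != 143 -> empty
(80,-5): col outside [0, 80] -> not filled
(54,35): row=0b110110, col=0b100011, row AND col = 0b100010 = 34; 34 != 35 -> empty
(5,5): row=0b101, col=0b101, row AND col = 0b101 = 5; 5 == 5 -> filled
(26,10): row=0b11010, col=0b1010, row AND col = 0b1010 = 10; 10 == 10 -> filled
(126,48): row=0b1111110, col=0b110000, row AND col = 0b110000 = 48; 48 == 48 -> filled
(145,149): col outside [0, 145] -> not filled

Answer: no no no yes no no no yes yes yes no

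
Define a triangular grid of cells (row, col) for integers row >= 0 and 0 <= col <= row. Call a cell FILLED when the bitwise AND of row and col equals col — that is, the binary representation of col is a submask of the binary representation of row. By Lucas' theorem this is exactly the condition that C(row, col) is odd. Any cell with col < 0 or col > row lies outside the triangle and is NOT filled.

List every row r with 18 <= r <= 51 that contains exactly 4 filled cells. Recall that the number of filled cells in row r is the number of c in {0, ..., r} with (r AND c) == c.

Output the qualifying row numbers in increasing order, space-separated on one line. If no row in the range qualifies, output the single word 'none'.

Row r has 2^popcount(r) filled cells, so we need popcount(r) = log2(4) = 2.
Scan r = 18..51 and keep those with exactly 2 one-bits:
r=18=10010 popcount=2 -> KEEP
r=19=10011 popcount=3 -> skip
r=20=10100 popcount=2 -> KEEP
r=21=10101 popcount=3 -> skip
r=22=10110 popcount=3 -> skip
r=23=10111 popcount=4 -> skip
r=24=11000 popcount=2 -> KEEP
r=25=11001 popcount=3 -> skip
r=26=11010 popcount=3 -> skip
r=27=11011 popcount=4 -> skip
r=28=11100 popcount=3 -> skip
r=29=11101 popcount=4 -> skip
r=30=11110 popcount=4 -> skip
r=31=11111 popcount=5 -> skip
r=32=100000 popcount=1 -> skip
r=33=100001 popcount=2 -> KEEP
r=34=100010 popcount=2 -> KEEP
r=35=100011 popcount=3 -> skip
r=36=100100 popcount=2 -> KEEP
r=37=100101 popcount=3 -> skip
r=38=100110 popcount=3 -> skip
r=39=100111 popcount=4 -> skip
r=40=101000 popcount=2 -> KEEP
r=41=101001 popcount=3 -> skip
r=42=101010 popcount=3 -> skip
r=43=101011 popcount=4 -> skip
r=44=101100 popcount=3 -> skip
r=45=101101 popcount=4 -> skip
r=46=101110 popcount=4 -> skip
r=47=101111 popcount=5 -> skip
r=48=110000 popcount=2 -> KEEP
r=49=110001 popcount=3 -> skip
r=50=110010 popcount=3 -> skip
r=51=110011 popcount=4 -> skip
Kept rows: 18 20 24 33 34 36 40 48

Answer: 18 20 24 33 34 36 40 48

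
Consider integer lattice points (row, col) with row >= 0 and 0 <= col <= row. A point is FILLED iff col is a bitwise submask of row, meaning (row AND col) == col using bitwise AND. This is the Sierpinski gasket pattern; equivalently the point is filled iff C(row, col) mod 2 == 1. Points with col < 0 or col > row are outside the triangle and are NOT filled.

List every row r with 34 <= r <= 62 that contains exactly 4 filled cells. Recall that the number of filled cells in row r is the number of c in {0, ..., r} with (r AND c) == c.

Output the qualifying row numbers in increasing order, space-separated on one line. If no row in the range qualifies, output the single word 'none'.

Answer: 34 36 40 48

Derivation:
Row r has 2^popcount(r) filled cells, so we need popcount(r) = log2(4) = 2.
Scan r = 34..62 and keep those with exactly 2 one-bits:
r=34=100010 popcount=2 -> KEEP
r=35=100011 popcount=3 -> skip
r=36=100100 popcount=2 -> KEEP
r=37=100101 popcount=3 -> skip
r=38=100110 popcount=3 -> skip
r=39=100111 popcount=4 -> skip
r=40=101000 popcount=2 -> KEEP
r=41=101001 popcount=3 -> skip
r=42=101010 popcount=3 -> skip
r=43=101011 popcount=4 -> skip
r=44=101100 popcount=3 -> skip
r=45=101101 popcount=4 -> skip
r=46=101110 popcount=4 -> skip
r=47=101111 popcount=5 -> skip
r=48=110000 popcount=2 -> KEEP
r=49=110001 popcount=3 -> skip
r=50=110010 popcount=3 -> skip
r=51=110011 popcount=4 -> skip
r=52=110100 popcount=3 -> skip
r=53=110101 popcount=4 -> skip
r=54=110110 popcount=4 -> skip
r=55=110111 popcount=5 -> skip
r=56=111000 popcount=3 -> skip
r=57=111001 popcount=4 -> skip
r=58=111010 popcount=4 -> skip
r=59=111011 popcount=5 -> skip
r=60=111100 popcount=4 -> skip
r=61=111101 popcount=5 -> skip
r=62=111110 popcount=5 -> skip
Kept rows: 34 36 40 48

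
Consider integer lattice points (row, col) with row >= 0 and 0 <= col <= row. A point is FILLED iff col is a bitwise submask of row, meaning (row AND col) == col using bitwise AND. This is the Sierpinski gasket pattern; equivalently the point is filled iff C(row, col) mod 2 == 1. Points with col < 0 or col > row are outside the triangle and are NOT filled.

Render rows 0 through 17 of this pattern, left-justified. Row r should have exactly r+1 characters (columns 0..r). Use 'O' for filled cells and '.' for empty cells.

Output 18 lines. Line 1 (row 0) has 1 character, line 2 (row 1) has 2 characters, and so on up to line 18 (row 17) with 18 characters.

r0=0: O
r1=1: OO
r2=10: O.O
r3=11: OOOO
r4=100: O...O
r5=101: OO..OO
r6=110: O.O.O.O
r7=111: OOOOOOOO
r8=1000: O.......O
r9=1001: OO......OO
r10=1010: O.O.....O.O
r11=1011: OOOO....OOOO
r12=1100: O...O...O...O
r13=1101: OO..OO..OO..OO
r14=1110: O.O.O.O.O.O.O.O
r15=1111: OOOOOOOOOOOOOOOO
r16=10000: O...............O
r17=10001: OO..............OO

Answer: O
OO
O.O
OOOO
O...O
OO..OO
O.O.O.O
OOOOOOOO
O.......O
OO......OO
O.O.....O.O
OOOO....OOOO
O...O...O...O
OO..OO..OO..OO
O.O.O.O.O.O.O.O
OOOOOOOOOOOOOOOO
O...............O
OO..............OO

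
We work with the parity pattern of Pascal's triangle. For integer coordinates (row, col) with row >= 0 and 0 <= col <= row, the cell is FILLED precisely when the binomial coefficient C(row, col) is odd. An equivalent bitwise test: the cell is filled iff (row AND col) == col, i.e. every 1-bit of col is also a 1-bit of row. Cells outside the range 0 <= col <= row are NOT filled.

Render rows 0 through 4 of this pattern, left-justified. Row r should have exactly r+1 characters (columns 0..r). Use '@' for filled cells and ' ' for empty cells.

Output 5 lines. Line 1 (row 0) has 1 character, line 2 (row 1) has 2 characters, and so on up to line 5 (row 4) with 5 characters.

Answer: @
@@
@ @
@@@@
@   @

Derivation:
r0=0: @
r1=1: @@
r2=10: @ @
r3=11: @@@@
r4=100: @   @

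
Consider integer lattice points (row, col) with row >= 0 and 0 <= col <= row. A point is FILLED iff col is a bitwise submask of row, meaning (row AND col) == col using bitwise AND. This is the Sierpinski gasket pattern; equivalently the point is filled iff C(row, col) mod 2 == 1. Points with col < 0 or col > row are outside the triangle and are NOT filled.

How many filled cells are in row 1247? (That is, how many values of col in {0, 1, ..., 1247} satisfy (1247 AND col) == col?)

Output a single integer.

Answer: 256

Derivation:
1247 in binary = 10011011111
popcount(1247) = number of 1-bits in 10011011111 = 8
A col c satisfies (1247 AND c) == c iff every set bit of c is also set in 1247; each of the 8 set bits of 1247 can independently be on or off in c.
count = 2^8 = 256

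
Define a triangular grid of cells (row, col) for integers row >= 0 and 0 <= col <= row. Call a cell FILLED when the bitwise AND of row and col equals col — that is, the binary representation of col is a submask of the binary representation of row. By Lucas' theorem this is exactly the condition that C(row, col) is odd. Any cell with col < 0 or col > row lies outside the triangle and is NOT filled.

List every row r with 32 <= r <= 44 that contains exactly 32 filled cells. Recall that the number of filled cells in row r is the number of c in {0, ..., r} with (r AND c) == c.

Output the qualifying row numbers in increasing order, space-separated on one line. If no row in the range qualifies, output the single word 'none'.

Row r has 2^popcount(r) filled cells, so we need popcount(r) = log2(32) = 5.
Scan r = 32..44 and keep those with exactly 5 one-bits:
r=32=100000 popcount=1 -> skip
r=33=100001 popcount=2 -> skip
r=34=100010 popcount=2 -> skip
r=35=100011 popcount=3 -> skip
r=36=100100 popcount=2 -> skip
r=37=100101 popcount=3 -> skip
r=38=100110 popcount=3 -> skip
r=39=100111 popcount=4 -> skip
r=40=101000 popcount=2 -> skip
r=41=101001 popcount=3 -> skip
r=42=101010 popcount=3 -> skip
r=43=101011 popcount=4 -> skip
r=44=101100 popcount=3 -> skip
Kept rows: none

Answer: none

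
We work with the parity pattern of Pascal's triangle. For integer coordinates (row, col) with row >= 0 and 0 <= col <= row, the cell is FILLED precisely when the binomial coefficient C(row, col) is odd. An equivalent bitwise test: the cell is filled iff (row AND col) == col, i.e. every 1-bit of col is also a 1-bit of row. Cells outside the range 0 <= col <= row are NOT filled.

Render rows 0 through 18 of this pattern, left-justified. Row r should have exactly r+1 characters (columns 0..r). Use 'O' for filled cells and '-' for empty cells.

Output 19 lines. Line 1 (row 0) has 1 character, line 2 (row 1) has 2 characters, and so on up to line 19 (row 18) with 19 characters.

Answer: O
OO
O-O
OOOO
O---O
OO--OO
O-O-O-O
OOOOOOOO
O-------O
OO------OO
O-O-----O-O
OOOO----OOOO
O---O---O---O
OO--OO--OO--OO
O-O-O-O-O-O-O-O
OOOOOOOOOOOOOOOO
O---------------O
OO--------------OO
O-O-------------O-O

Derivation:
r0=0: O
r1=1: OO
r2=10: O-O
r3=11: OOOO
r4=100: O---O
r5=101: OO--OO
r6=110: O-O-O-O
r7=111: OOOOOOOO
r8=1000: O-------O
r9=1001: OO------OO
r10=1010: O-O-----O-O
r11=1011: OOOO----OOOO
r12=1100: O---O---O---O
r13=1101: OO--OO--OO--OO
r14=1110: O-O-O-O-O-O-O-O
r15=1111: OOOOOOOOOOOOOOOO
r16=10000: O---------------O
r17=10001: OO--------------OO
r18=10010: O-O-------------O-O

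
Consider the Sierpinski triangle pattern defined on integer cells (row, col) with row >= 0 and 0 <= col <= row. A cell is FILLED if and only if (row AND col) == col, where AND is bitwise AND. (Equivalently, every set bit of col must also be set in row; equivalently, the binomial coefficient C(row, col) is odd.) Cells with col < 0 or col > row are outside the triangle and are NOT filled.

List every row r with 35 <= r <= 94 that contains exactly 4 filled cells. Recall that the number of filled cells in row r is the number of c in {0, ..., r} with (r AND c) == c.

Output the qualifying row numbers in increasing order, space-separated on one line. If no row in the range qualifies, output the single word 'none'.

Answer: 36 40 48 65 66 68 72 80

Derivation:
Row r has 2^popcount(r) filled cells, so we need popcount(r) = log2(4) = 2.
Scan r = 35..94 and keep those with exactly 2 one-bits:
r=35=100011 popcount=3 -> skip
r=36=100100 popcount=2 -> KEEP
r=37=100101 popcount=3 -> skip
r=38=100110 popcount=3 -> skip
r=39=100111 popcount=4 -> skip
r=40=101000 popcount=2 -> KEEP
r=41=101001 popcount=3 -> skip
r=42=101010 popcount=3 -> skip
r=43=101011 popcount=4 -> skip
r=44=101100 popcount=3 -> skip
r=45=101101 popcount=4 -> skip
r=46=101110 popcount=4 -> skip
r=47=101111 popcount=5 -> skip
r=48=110000 popcount=2 -> KEEP
r=49=110001 popcount=3 -> skip
r=50=110010 popcount=3 -> skip
r=51=110011 popcount=4 -> skip
r=52=110100 popcount=3 -> skip
r=53=110101 popcount=4 -> skip
r=54=110110 popcount=4 -> skip
r=55=110111 popcount=5 -> skip
r=56=111000 popcount=3 -> skip
r=57=111001 popcount=4 -> skip
r=58=111010 popcount=4 -> skip
r=59=111011 popcount=5 -> skip
r=60=111100 popcount=4 -> skip
r=61=111101 popcount=5 -> skip
r=62=111110 popcount=5 -> skip
r=63=111111 popcount=6 -> skip
r=64=1000000 popcount=1 -> skip
r=65=1000001 popcount=2 -> KEEP
r=66=1000010 popcount=2 -> KEEP
r=67=1000011 popcount=3 -> skip
r=68=1000100 popcount=2 -> KEEP
r=69=1000101 popcount=3 -> skip
r=70=1000110 popcount=3 -> skip
r=71=1000111 popcount=4 -> skip
r=72=1001000 popcount=2 -> KEEP
r=73=1001001 popcount=3 -> skip
r=74=1001010 popcount=3 -> skip
r=75=1001011 popcount=4 -> skip
r=76=1001100 popcount=3 -> skip
r=77=1001101 popcount=4 -> skip
r=78=1001110 popcount=4 -> skip
r=79=1001111 popcount=5 -> skip
r=80=1010000 popcount=2 -> KEEP
r=81=1010001 popcount=3 -> skip
r=82=1010010 popcount=3 -> skip
r=83=1010011 popcount=4 -> skip
r=84=1010100 popcount=3 -> skip
r=85=1010101 popcount=4 -> skip
r=86=1010110 popcount=4 -> skip
r=87=1010111 popcount=5 -> skip
r=88=1011000 popcount=3 -> skip
r=89=1011001 popcount=4 -> skip
r=90=1011010 popcount=4 -> skip
r=91=1011011 popcount=5 -> skip
r=92=1011100 popcount=4 -> skip
r=93=1011101 popcount=5 -> skip
r=94=1011110 popcount=5 -> skip
Kept rows: 36 40 48 65 66 68 72 80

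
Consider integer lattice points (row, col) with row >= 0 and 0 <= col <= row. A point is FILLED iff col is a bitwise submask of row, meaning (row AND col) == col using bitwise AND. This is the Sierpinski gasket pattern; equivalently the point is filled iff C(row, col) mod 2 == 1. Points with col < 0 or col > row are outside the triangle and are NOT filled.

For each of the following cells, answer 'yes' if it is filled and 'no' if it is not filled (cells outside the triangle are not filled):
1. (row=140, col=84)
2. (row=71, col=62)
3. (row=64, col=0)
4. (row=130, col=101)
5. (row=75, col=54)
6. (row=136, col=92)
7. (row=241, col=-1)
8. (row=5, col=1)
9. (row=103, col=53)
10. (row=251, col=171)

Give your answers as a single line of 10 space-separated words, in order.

(140,84): row=0b10001100, col=0b1010100, row AND col = 0b100 = 4; 4 != 84 -> empty
(71,62): row=0b1000111, col=0b111110, row AND col = 0b110 = 6; 6 != 62 -> empty
(64,0): row=0b1000000, col=0b0, row AND col = 0b0 = 0; 0 == 0 -> filled
(130,101): row=0b10000010, col=0b1100101, row AND col = 0b0 = 0; 0 != 101 -> empty
(75,54): row=0b1001011, col=0b110110, row AND col = 0b10 = 2; 2 != 54 -> empty
(136,92): row=0b10001000, col=0b1011100, row AND col = 0b1000 = 8; 8 != 92 -> empty
(241,-1): col outside [0, 241] -> not filled
(5,1): row=0b101, col=0b1, row AND col = 0b1 = 1; 1 == 1 -> filled
(103,53): row=0b1100111, col=0b110101, row AND col = 0b100101 = 37; 37 != 53 -> empty
(251,171): row=0b11111011, col=0b10101011, row AND col = 0b10101011 = 171; 171 == 171 -> filled

Answer: no no yes no no no no yes no yes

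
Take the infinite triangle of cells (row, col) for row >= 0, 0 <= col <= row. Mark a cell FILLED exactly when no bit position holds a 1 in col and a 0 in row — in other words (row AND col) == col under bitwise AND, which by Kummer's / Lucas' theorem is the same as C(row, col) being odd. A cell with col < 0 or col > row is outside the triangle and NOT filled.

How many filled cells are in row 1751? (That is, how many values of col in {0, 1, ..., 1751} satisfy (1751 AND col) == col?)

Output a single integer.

1751 in binary = 11011010111
popcount(1751) = number of 1-bits in 11011010111 = 8
A col c satisfies (1751 AND c) == c iff every set bit of c is also set in 1751; each of the 8 set bits of 1751 can independently be on or off in c.
count = 2^8 = 256

Answer: 256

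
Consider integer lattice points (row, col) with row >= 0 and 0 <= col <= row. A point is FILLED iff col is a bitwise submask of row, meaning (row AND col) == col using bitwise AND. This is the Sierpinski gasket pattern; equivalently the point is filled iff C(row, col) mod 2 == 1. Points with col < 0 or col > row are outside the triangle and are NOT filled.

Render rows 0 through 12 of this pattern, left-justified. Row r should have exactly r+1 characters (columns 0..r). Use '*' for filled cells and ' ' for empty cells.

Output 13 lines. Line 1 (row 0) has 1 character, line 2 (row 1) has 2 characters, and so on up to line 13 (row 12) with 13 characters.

Answer: *
**
* *
****
*   *
**  **
* * * *
********
*       *
**      **
* *     * *
****    ****
*   *   *   *

Derivation:
r0=0: *
r1=1: **
r2=10: * *
r3=11: ****
r4=100: *   *
r5=101: **  **
r6=110: * * * *
r7=111: ********
r8=1000: *       *
r9=1001: **      **
r10=1010: * *     * *
r11=1011: ****    ****
r12=1100: *   *   *   *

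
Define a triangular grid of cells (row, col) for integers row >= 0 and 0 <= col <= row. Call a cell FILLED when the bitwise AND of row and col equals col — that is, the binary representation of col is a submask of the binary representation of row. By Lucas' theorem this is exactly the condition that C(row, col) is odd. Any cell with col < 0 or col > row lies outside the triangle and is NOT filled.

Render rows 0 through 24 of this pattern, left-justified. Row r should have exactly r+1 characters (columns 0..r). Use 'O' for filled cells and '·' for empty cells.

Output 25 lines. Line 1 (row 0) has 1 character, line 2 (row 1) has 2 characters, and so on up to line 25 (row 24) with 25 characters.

r0=0: O
r1=1: OO
r2=10: O·O
r3=11: OOOO
r4=100: O···O
r5=101: OO··OO
r6=110: O·O·O·O
r7=111: OOOOOOOO
r8=1000: O·······O
r9=1001: OO······OO
r10=1010: O·O·····O·O
r11=1011: OOOO····OOOO
r12=1100: O···O···O···O
r13=1101: OO··OO··OO··OO
r14=1110: O·O·O·O·O·O·O·O
r15=1111: OOOOOOOOOOOOOOOO
r16=10000: O···············O
r17=10001: OO··············OO
r18=10010: O·O·············O·O
r19=10011: OOOO············OOOO
r20=10100: O···O···········O···O
r21=10101: OO··OO··········OO··OO
r22=10110: O·O·O·O·········O·O·O·O
r23=10111: OOOOOOOO········OOOOOOOO
r24=11000: O·······O·······O·······O

Answer: O
OO
O·O
OOOO
O···O
OO··OO
O·O·O·O
OOOOOOOO
O·······O
OO······OO
O·O·····O·O
OOOO····OOOO
O···O···O···O
OO··OO··OO··OO
O·O·O·O·O·O·O·O
OOOOOOOOOOOOOOOO
O···············O
OO··············OO
O·O·············O·O
OOOO············OOOO
O···O···········O···O
OO··OO··········OO··OO
O·O·O·O·········O·O·O·O
OOOOOOOO········OOOOOOOO
O·······O·······O·······O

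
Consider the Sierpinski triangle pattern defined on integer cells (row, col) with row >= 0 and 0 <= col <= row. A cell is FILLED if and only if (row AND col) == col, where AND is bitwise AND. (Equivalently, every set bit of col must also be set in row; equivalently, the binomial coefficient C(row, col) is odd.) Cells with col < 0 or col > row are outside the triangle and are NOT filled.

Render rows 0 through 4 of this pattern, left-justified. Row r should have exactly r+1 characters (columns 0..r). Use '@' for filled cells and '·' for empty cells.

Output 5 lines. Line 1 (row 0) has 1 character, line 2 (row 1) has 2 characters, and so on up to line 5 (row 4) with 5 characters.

Answer: @
@@
@·@
@@@@
@···@

Derivation:
r0=0: @
r1=1: @@
r2=10: @·@
r3=11: @@@@
r4=100: @···@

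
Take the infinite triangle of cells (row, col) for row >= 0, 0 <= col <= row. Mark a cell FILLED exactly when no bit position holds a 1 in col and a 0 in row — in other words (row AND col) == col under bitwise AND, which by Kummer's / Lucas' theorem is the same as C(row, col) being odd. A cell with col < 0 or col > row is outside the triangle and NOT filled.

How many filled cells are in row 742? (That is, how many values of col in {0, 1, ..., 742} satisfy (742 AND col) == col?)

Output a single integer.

742 in binary = 1011100110
popcount(742) = number of 1-bits in 1011100110 = 6
A col c satisfies (742 AND c) == c iff every set bit of c is also set in 742; each of the 6 set bits of 742 can independently be on or off in c.
count = 2^6 = 64

Answer: 64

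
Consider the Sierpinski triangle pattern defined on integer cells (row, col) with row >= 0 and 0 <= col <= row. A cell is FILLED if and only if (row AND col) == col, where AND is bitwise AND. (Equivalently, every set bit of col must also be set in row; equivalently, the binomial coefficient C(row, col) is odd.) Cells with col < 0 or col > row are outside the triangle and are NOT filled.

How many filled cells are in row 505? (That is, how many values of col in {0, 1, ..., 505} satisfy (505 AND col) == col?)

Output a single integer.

505 in binary = 111111001
popcount(505) = number of 1-bits in 111111001 = 7
A col c satisfies (505 AND c) == c iff every set bit of c is also set in 505; each of the 7 set bits of 505 can independently be on or off in c.
count = 2^7 = 128

Answer: 128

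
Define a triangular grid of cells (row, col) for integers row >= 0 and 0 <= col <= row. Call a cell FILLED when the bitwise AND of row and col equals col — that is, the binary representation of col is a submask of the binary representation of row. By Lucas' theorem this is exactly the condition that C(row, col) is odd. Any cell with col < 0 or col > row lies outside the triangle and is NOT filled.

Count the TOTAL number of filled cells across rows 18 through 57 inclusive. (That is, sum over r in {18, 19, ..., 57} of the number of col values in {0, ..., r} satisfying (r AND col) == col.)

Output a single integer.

Answer: 450

Derivation:
r18=10010 pc2: +4 =4
r19=10011 pc3: +8 =12
r20=10100 pc2: +4 =16
r21=10101 pc3: +8 =24
r22=10110 pc3: +8 =32
r23=10111 pc4: +16 =48
r24=11000 pc2: +4 =52
r25=11001 pc3: +8 =60
r26=11010 pc3: +8 =68
r27=11011 pc4: +16 =84
r28=11100 pc3: +8 =92
r29=11101 pc4: +16 =108
r30=11110 pc4: +16 =124
r31=11111 pc5: +32 =156
r32=100000 pc1: +2 =158
r33=100001 pc2: +4 =162
r34=100010 pc2: +4 =166
r35=100011 pc3: +8 =174
r36=100100 pc2: +4 =178
r37=100101 pc3: +8 =186
r38=100110 pc3: +8 =194
r39=100111 pc4: +16 =210
r40=101000 pc2: +4 =214
r41=101001 pc3: +8 =222
r42=101010 pc3: +8 =230
r43=101011 pc4: +16 =246
r44=101100 pc3: +8 =254
r45=101101 pc4: +16 =270
r46=101110 pc4: +16 =286
r47=101111 pc5: +32 =318
r48=110000 pc2: +4 =322
r49=110001 pc3: +8 =330
r50=110010 pc3: +8 =338
r51=110011 pc4: +16 =354
r52=110100 pc3: +8 =362
r53=110101 pc4: +16 =378
r54=110110 pc4: +16 =394
r55=110111 pc5: +32 =426
r56=111000 pc3: +8 =434
r57=111001 pc4: +16 =450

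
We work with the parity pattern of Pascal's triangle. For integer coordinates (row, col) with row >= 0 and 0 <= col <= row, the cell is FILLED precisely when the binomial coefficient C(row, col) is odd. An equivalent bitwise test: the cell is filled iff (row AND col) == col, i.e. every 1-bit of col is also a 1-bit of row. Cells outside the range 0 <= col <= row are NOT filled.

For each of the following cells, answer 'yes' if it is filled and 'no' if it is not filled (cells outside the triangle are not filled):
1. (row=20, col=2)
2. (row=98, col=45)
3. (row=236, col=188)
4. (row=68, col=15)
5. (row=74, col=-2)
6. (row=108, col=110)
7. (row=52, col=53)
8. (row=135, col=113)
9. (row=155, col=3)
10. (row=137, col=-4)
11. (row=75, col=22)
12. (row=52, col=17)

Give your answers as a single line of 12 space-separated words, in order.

Answer: no no no no no no no no yes no no no

Derivation:
(20,2): row=0b10100, col=0b10, row AND col = 0b0 = 0; 0 != 2 -> empty
(98,45): row=0b1100010, col=0b101101, row AND col = 0b100000 = 32; 32 != 45 -> empty
(236,188): row=0b11101100, col=0b10111100, row AND col = 0b10101100 = 172; 172 != 188 -> empty
(68,15): row=0b1000100, col=0b1111, row AND col = 0b100 = 4; 4 != 15 -> empty
(74,-2): col outside [0, 74] -> not filled
(108,110): col outside [0, 108] -> not filled
(52,53): col outside [0, 52] -> not filled
(135,113): row=0b10000111, col=0b1110001, row AND col = 0b1 = 1; 1 != 113 -> empty
(155,3): row=0b10011011, col=0b11, row AND col = 0b11 = 3; 3 == 3 -> filled
(137,-4): col outside [0, 137] -> not filled
(75,22): row=0b1001011, col=0b10110, row AND col = 0b10 = 2; 2 != 22 -> empty
(52,17): row=0b110100, col=0b10001, row AND col = 0b10000 = 16; 16 != 17 -> empty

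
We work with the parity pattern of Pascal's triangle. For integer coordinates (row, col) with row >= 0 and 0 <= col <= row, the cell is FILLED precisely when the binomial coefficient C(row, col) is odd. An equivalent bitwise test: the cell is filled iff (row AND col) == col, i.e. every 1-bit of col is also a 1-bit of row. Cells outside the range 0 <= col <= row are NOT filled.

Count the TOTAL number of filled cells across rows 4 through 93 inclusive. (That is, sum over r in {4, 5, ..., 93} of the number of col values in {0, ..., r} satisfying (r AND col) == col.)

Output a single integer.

Answer: 1110

Derivation:
r4=100 pc1: +2 =2
r5=101 pc2: +4 =6
r6=110 pc2: +4 =10
r7=111 pc3: +8 =18
r8=1000 pc1: +2 =20
r9=1001 pc2: +4 =24
r10=1010 pc2: +4 =28
r11=1011 pc3: +8 =36
r12=1100 pc2: +4 =40
r13=1101 pc3: +8 =48
r14=1110 pc3: +8 =56
r15=1111 pc4: +16 =72
r16=10000 pc1: +2 =74
r17=10001 pc2: +4 =78
r18=10010 pc2: +4 =82
r19=10011 pc3: +8 =90
r20=10100 pc2: +4 =94
r21=10101 pc3: +8 =102
r22=10110 pc3: +8 =110
r23=10111 pc4: +16 =126
r24=11000 pc2: +4 =130
r25=11001 pc3: +8 =138
r26=11010 pc3: +8 =146
r27=11011 pc4: +16 =162
r28=11100 pc3: +8 =170
r29=11101 pc4: +16 =186
r30=11110 pc4: +16 =202
r31=11111 pc5: +32 =234
r32=100000 pc1: +2 =236
r33=100001 pc2: +4 =240
r34=100010 pc2: +4 =244
r35=100011 pc3: +8 =252
r36=100100 pc2: +4 =256
r37=100101 pc3: +8 =264
r38=100110 pc3: +8 =272
r39=100111 pc4: +16 =288
r40=101000 pc2: +4 =292
r41=101001 pc3: +8 =300
r42=101010 pc3: +8 =308
r43=101011 pc4: +16 =324
r44=101100 pc3: +8 =332
r45=101101 pc4: +16 =348
r46=101110 pc4: +16 =364
r47=101111 pc5: +32 =396
r48=110000 pc2: +4 =400
r49=110001 pc3: +8 =408
r50=110010 pc3: +8 =416
r51=110011 pc4: +16 =432
r52=110100 pc3: +8 =440
r53=110101 pc4: +16 =456
r54=110110 pc4: +16 =472
r55=110111 pc5: +32 =504
r56=111000 pc3: +8 =512
r57=111001 pc4: +16 =528
r58=111010 pc4: +16 =544
r59=111011 pc5: +32 =576
r60=111100 pc4: +16 =592
r61=111101 pc5: +32 =624
r62=111110 pc5: +32 =656
r63=111111 pc6: +64 =720
r64=1000000 pc1: +2 =722
r65=1000001 pc2: +4 =726
r66=1000010 pc2: +4 =730
r67=1000011 pc3: +8 =738
r68=1000100 pc2: +4 =742
r69=1000101 pc3: +8 =750
r70=1000110 pc3: +8 =758
r71=1000111 pc4: +16 =774
r72=1001000 pc2: +4 =778
r73=1001001 pc3: +8 =786
r74=1001010 pc3: +8 =794
r75=1001011 pc4: +16 =810
r76=1001100 pc3: +8 =818
r77=1001101 pc4: +16 =834
r78=1001110 pc4: +16 =850
r79=1001111 pc5: +32 =882
r80=1010000 pc2: +4 =886
r81=1010001 pc3: +8 =894
r82=1010010 pc3: +8 =902
r83=1010011 pc4: +16 =918
r84=1010100 pc3: +8 =926
r85=1010101 pc4: +16 =942
r86=1010110 pc4: +16 =958
r87=1010111 pc5: +32 =990
r88=1011000 pc3: +8 =998
r89=1011001 pc4: +16 =1014
r90=1011010 pc4: +16 =1030
r91=1011011 pc5: +32 =1062
r92=1011100 pc4: +16 =1078
r93=1011101 pc5: +32 =1110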